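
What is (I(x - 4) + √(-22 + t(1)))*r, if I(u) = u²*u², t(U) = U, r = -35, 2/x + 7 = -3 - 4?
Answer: -3536405/343 - 35*I*√21 ≈ -10310.0 - 160.39*I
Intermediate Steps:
x = -⅐ (x = 2/(-7 + (-3 - 4)) = 2/(-7 - 7) = 2/(-14) = 2*(-1/14) = -⅐ ≈ -0.14286)
I(u) = u⁴
(I(x - 4) + √(-22 + t(1)))*r = ((-⅐ - 4)⁴ + √(-22 + 1))*(-35) = ((-29/7)⁴ + √(-21))*(-35) = (707281/2401 + I*√21)*(-35) = -3536405/343 - 35*I*√21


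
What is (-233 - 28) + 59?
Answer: -202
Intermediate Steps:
(-233 - 28) + 59 = -261 + 59 = -202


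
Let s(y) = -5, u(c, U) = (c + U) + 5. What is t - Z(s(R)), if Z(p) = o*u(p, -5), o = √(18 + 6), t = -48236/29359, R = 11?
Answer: -48236/29359 + 10*√6 ≈ 22.852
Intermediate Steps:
u(c, U) = 5 + U + c (u(c, U) = (U + c) + 5 = 5 + U + c)
t = -48236/29359 (t = -48236*1/29359 = -48236/29359 ≈ -1.6430)
o = 2*√6 (o = √24 = 2*√6 ≈ 4.8990)
Z(p) = 2*p*√6 (Z(p) = (2*√6)*(5 - 5 + p) = (2*√6)*p = 2*p*√6)
t - Z(s(R)) = -48236/29359 - 2*(-5)*√6 = -48236/29359 - (-10)*√6 = -48236/29359 + 10*√6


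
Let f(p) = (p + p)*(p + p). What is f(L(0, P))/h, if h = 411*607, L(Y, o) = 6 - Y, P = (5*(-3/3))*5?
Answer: 48/83159 ≈ 0.00057721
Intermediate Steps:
P = -25 (P = (5*(-3*⅓))*5 = (5*(-1))*5 = -5*5 = -25)
f(p) = 4*p² (f(p) = (2*p)*(2*p) = 4*p²)
h = 249477
f(L(0, P))/h = (4*(6 - 1*0)²)/249477 = (4*(6 + 0)²)*(1/249477) = (4*6²)*(1/249477) = (4*36)*(1/249477) = 144*(1/249477) = 48/83159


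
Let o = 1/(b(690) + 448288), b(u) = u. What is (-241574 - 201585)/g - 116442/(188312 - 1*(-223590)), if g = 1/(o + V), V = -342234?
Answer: 14023993217507723442721/92467468078 ≈ 1.5166e+11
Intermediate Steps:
o = 1/448978 (o = 1/(690 + 448288) = 1/448978 ≈ 2.2273e-6)
g = -448978/153655536851 (g = 1/(1/448978 - 342234) = 1/(-153655536851/448978) = -448978/153655536851 ≈ -2.9220e-6)
(-241574 - 201585)/g - 116442/(188312 - 1*(-223590)) = (-241574 - 201585)/(-448978/153655536851) - 116442/(188312 - 1*(-223590)) = -443159*(-153655536851/448978) - 116442/(188312 + 223590) = 68093834055352309/448978 - 116442/411902 = 68093834055352309/448978 - 116442*1/411902 = 68093834055352309/448978 - 58221/205951 = 14023993217507723442721/92467468078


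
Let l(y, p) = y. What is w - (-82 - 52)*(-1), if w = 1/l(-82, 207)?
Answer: -10989/82 ≈ -134.01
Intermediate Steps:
w = -1/82 (w = 1/(-82) = -1/82 ≈ -0.012195)
w - (-82 - 52)*(-1) = -1/82 - (-82 - 52)*(-1) = -1/82 - (-134)*(-1) = -1/82 - 1*134 = -1/82 - 134 = -10989/82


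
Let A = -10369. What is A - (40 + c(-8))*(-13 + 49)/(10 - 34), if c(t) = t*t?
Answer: -10213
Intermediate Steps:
c(t) = t**2
A - (40 + c(-8))*(-13 + 49)/(10 - 34) = -10369 - (40 + (-8)**2)*(-13 + 49)/(10 - 34) = -10369 - (40 + 64)*36/(-24) = -10369 - 104*36*(-1/24) = -10369 - 104*(-3)/2 = -10369 - 1*(-156) = -10369 + 156 = -10213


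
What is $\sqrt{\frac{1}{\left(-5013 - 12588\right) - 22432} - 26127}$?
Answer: $\frac{4 i \sqrt{53408423179}}{5719} \approx 161.64 i$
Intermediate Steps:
$\sqrt{\frac{1}{\left(-5013 - 12588\right) - 22432} - 26127} = \sqrt{\frac{1}{-17601 - 22432} - 26127} = \sqrt{\frac{1}{-40033} - 26127} = \sqrt{- \frac{1}{40033} - 26127} = \sqrt{- \frac{1045942192}{40033}} = \frac{4 i \sqrt{53408423179}}{5719}$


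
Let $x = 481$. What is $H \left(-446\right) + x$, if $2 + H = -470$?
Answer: $210993$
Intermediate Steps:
$H = -472$ ($H = -2 - 470 = -472$)
$H \left(-446\right) + x = \left(-472\right) \left(-446\right) + 481 = 210512 + 481 = 210993$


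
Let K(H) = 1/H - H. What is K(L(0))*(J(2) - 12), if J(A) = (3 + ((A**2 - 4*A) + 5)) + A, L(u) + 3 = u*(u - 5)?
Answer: -16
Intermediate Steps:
L(u) = -3 + u*(-5 + u) (L(u) = -3 + u*(u - 5) = -3 + u*(-5 + u))
J(A) = 8 + A**2 - 3*A (J(A) = (3 + (5 + A**2 - 4*A)) + A = (8 + A**2 - 4*A) + A = 8 + A**2 - 3*A)
K(L(0))*(J(2) - 12) = (1/(-3 + 0**2 - 5*0) - (-3 + 0**2 - 5*0))*((8 + 2**2 - 3*2) - 12) = (1/(-3 + 0 + 0) - (-3 + 0 + 0))*((8 + 4 - 6) - 12) = (1/(-3) - 1*(-3))*(6 - 12) = (-1/3 + 3)*(-6) = (8/3)*(-6) = -16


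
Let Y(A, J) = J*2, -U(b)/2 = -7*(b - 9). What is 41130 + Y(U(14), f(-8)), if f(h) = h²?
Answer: 41258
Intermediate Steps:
U(b) = -126 + 14*b (U(b) = -(-14)*(b - 9) = -(-14)*(-9 + b) = -2*(63 - 7*b) = -126 + 14*b)
Y(A, J) = 2*J
41130 + Y(U(14), f(-8)) = 41130 + 2*(-8)² = 41130 + 2*64 = 41130 + 128 = 41258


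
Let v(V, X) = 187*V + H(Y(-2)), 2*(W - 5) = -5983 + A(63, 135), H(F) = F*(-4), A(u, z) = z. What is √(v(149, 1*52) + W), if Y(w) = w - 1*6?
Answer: 4*√1561 ≈ 158.04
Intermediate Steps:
Y(w) = -6 + w (Y(w) = w - 6 = -6 + w)
H(F) = -4*F
W = -2919 (W = 5 + (-5983 + 135)/2 = 5 + (½)*(-5848) = 5 - 2924 = -2919)
v(V, X) = 32 + 187*V (v(V, X) = 187*V - 4*(-6 - 2) = 187*V - 4*(-8) = 187*V + 32 = 32 + 187*V)
√(v(149, 1*52) + W) = √((32 + 187*149) - 2919) = √((32 + 27863) - 2919) = √(27895 - 2919) = √24976 = 4*√1561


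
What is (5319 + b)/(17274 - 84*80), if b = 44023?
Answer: 24671/5277 ≈ 4.6752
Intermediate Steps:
(5319 + b)/(17274 - 84*80) = (5319 + 44023)/(17274 - 84*80) = 49342/(17274 - 6720) = 49342/10554 = 49342*(1/10554) = 24671/5277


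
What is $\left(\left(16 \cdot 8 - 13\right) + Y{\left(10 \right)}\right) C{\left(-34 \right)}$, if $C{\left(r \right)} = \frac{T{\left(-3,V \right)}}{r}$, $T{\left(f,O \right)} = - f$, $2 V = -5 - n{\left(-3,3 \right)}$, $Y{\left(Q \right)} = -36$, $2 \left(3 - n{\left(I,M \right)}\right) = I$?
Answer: $- \frac{237}{34} \approx -6.9706$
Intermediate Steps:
$n{\left(I,M \right)} = 3 - \frac{I}{2}$
$V = - \frac{19}{4}$ ($V = \frac{-5 - \left(3 - - \frac{3}{2}\right)}{2} = \frac{-5 - \left(3 + \frac{3}{2}\right)}{2} = \frac{-5 - \frac{9}{2}}{2} = \frac{1}{2} \left(- \frac{19}{2}\right) = - \frac{19}{4} \approx -4.75$)
$C{\left(r \right)} = \frac{3}{r}$ ($C{\left(r \right)} = \frac{\left(-1\right) \left(-3\right)}{r} = \frac{3}{r}$)
$\left(\left(16 \cdot 8 - 13\right) + Y{\left(10 \right)}\right) C{\left(-34 \right)} = \left(\left(16 \cdot 8 - 13\right) - 36\right) \frac{3}{-34} = \left(\left(128 - 13\right) - 36\right) 3 \left(- \frac{1}{34}\right) = \left(115 - 36\right) \left(- \frac{3}{34}\right) = 79 \left(- \frac{3}{34}\right) = - \frac{237}{34}$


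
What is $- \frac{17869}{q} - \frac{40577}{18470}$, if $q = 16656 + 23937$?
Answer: $- \frac{1977182591}{749752710} \approx -2.6371$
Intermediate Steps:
$q = 40593$
$- \frac{17869}{q} - \frac{40577}{18470} = - \frac{17869}{40593} - \frac{40577}{18470} = - \frac{1977182591}{749752710}$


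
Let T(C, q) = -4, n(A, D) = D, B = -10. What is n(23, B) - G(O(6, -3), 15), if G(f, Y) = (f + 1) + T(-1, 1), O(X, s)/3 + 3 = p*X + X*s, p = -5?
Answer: 146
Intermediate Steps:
O(X, s) = -9 - 15*X + 3*X*s (O(X, s) = -9 + 3*(-5*X + X*s) = -9 + (-15*X + 3*X*s) = -9 - 15*X + 3*X*s)
G(f, Y) = -3 + f (G(f, Y) = (f + 1) - 4 = (1 + f) - 4 = -3 + f)
n(23, B) - G(O(6, -3), 15) = -10 - (-3 + (-9 - 15*6 + 3*6*(-3))) = -10 - (-3 + (-9 - 90 - 54)) = -10 - (-3 - 153) = -10 - 1*(-156) = -10 + 156 = 146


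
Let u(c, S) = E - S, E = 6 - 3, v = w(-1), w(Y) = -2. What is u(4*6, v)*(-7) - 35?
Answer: -70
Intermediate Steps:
v = -2
E = 3
u(c, S) = 3 - S
u(4*6, v)*(-7) - 35 = (3 - 1*(-2))*(-7) - 35 = (3 + 2)*(-7) - 35 = 5*(-7) - 35 = -35 - 35 = -70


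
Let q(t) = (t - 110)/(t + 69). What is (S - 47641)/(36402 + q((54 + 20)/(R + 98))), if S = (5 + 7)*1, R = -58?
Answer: -67490293/51579471 ≈ -1.3085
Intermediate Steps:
q(t) = (-110 + t)/(69 + t)
S = 12 (S = 12*1 = 12)
(S - 47641)/(36402 + q((54 + 20)/(R + 98))) = (12 - 47641)/(36402 + (-110 + (54 + 20)/(-58 + 98))/(69 + (54 + 20)/(-58 + 98))) = -47629/(36402 + (-110 + 74/40)/(69 + 74/40)) = -47629/(36402 + (-110 + 74*(1/40))/(69 + 74*(1/40))) = -47629/(36402 + (-110 + 37/20)/(69 + 37/20)) = -47629/(36402 - 2163/20/(1417/20)) = -47629/(36402 + (20/1417)*(-2163/20)) = -47629/(36402 - 2163/1417) = -47629/51579471/1417 = -47629*1417/51579471 = -67490293/51579471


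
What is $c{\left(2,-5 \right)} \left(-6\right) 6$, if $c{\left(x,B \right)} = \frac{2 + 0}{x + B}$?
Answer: $24$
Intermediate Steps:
$c{\left(x,B \right)} = \frac{2}{B + x}$
$c{\left(2,-5 \right)} \left(-6\right) 6 = \frac{2}{-5 + 2} \left(-6\right) 6 = \frac{2}{-3} \left(-6\right) 6 = 2 \left(- \frac{1}{3}\right) \left(-6\right) 6 = \left(- \frac{2}{3}\right) \left(-6\right) 6 = 4 \cdot 6 = 24$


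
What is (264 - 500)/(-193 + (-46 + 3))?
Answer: 1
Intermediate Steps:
(264 - 500)/(-193 + (-46 + 3)) = -236/(-193 - 43) = -236/(-236) = -236*(-1/236) = 1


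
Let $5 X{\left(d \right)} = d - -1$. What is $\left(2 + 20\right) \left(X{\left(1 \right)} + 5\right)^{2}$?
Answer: $\frac{16038}{25} \approx 641.52$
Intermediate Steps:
$X{\left(d \right)} = \frac{1}{5} + \frac{d}{5}$ ($X{\left(d \right)} = \frac{d - -1}{5} = \frac{d + 1}{5} = \frac{1 + d}{5} = \frac{1}{5} + \frac{d}{5}$)
$\left(2 + 20\right) \left(X{\left(1 \right)} + 5\right)^{2} = \left(2 + 20\right) \left(\left(\frac{1}{5} + \frac{1}{5} \cdot 1\right) + 5\right)^{2} = 22 \left(\left(\frac{1}{5} + \frac{1}{5}\right) + 5\right)^{2} = 22 \left(\frac{2}{5} + 5\right)^{2} = 22 \left(\frac{27}{5}\right)^{2} = 22 \cdot \frac{729}{25} = \frac{16038}{25}$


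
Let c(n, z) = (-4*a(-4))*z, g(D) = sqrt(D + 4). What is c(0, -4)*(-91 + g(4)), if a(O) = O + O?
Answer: 11648 - 256*sqrt(2) ≈ 11286.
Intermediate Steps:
a(O) = 2*O
g(D) = sqrt(4 + D)
c(n, z) = 32*z (c(n, z) = (-8*(-4))*z = (-4*(-8))*z = 32*z)
c(0, -4)*(-91 + g(4)) = (32*(-4))*(-91 + sqrt(4 + 4)) = -128*(-91 + sqrt(8)) = -128*(-91 + 2*sqrt(2)) = 11648 - 256*sqrt(2)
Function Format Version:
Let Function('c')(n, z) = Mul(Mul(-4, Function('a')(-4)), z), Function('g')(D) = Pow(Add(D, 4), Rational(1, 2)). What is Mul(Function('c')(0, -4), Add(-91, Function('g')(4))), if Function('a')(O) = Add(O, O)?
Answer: Add(11648, Mul(-256, Pow(2, Rational(1, 2)))) ≈ 11286.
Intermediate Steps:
Function('a')(O) = Mul(2, O)
Function('g')(D) = Pow(Add(4, D), Rational(1, 2))
Function('c')(n, z) = Mul(32, z) (Function('c')(n, z) = Mul(Mul(-4, Mul(2, -4)), z) = Mul(Mul(-4, -8), z) = Mul(32, z))
Mul(Function('c')(0, -4), Add(-91, Function('g')(4))) = Mul(Mul(32, -4), Add(-91, Pow(Add(4, 4), Rational(1, 2)))) = Mul(-128, Add(-91, Pow(8, Rational(1, 2)))) = Mul(-128, Add(-91, Mul(2, Pow(2, Rational(1, 2))))) = Add(11648, Mul(-256, Pow(2, Rational(1, 2))))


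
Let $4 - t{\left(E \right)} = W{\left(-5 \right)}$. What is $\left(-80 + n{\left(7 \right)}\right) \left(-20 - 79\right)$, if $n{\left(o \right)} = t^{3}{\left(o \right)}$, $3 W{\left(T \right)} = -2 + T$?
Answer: $- \frac{51689}{3} \approx -17230.0$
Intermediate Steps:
$W{\left(T \right)} = - \frac{2}{3} + \frac{T}{3}$ ($W{\left(T \right)} = \frac{-2 + T}{3} = - \frac{2}{3} + \frac{T}{3}$)
$t{\left(E \right)} = \frac{19}{3}$ ($t{\left(E \right)} = 4 - \left(- \frac{2}{3} + \frac{1}{3} \left(-5\right)\right) = 4 - \left(- \frac{2}{3} - \frac{5}{3}\right) = 4 - - \frac{7}{3} = 4 + \frac{7}{3} = \frac{19}{3}$)
$n{\left(o \right)} = \frac{6859}{27}$ ($n{\left(o \right)} = \left(\frac{19}{3}\right)^{3} = \frac{6859}{27}$)
$\left(-80 + n{\left(7 \right)}\right) \left(-20 - 79\right) = \left(-80 + \frac{6859}{27}\right) \left(-20 - 79\right) = \frac{4699 \left(-20 - 79\right)}{27} = \frac{4699}{27} \left(-99\right) = - \frac{51689}{3}$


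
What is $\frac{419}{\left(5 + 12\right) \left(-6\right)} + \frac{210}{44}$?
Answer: $\frac{373}{561} \approx 0.66488$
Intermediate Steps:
$\frac{419}{\left(5 + 12\right) \left(-6\right)} + \frac{210}{44} = \frac{419}{17 \left(-6\right)} + 210 \cdot \frac{1}{44} = \frac{419}{-102} + \frac{105}{22} = 419 \left(- \frac{1}{102}\right) + \frac{105}{22} = - \frac{419}{102} + \frac{105}{22} = \frac{373}{561}$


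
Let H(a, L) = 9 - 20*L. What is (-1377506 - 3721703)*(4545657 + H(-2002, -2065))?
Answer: -23389898309894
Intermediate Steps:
(-1377506 - 3721703)*(4545657 + H(-2002, -2065)) = (-1377506 - 3721703)*(4545657 + (9 - 20*(-2065))) = -5099209*(4545657 + (9 + 41300)) = -5099209*(4545657 + 41309) = -5099209*4586966 = -23389898309894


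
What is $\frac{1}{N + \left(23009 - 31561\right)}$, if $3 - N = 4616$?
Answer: $- \frac{1}{13165} \approx -7.5959 \cdot 10^{-5}$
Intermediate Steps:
$N = -4613$ ($N = 3 - 4616 = -4613$)
$\frac{1}{N + \left(23009 - 31561\right)} = \frac{1}{-4613 + \left(23009 - 31561\right)} = \frac{1}{-4613 - 8552} = \frac{1}{-13165} = - \frac{1}{13165}$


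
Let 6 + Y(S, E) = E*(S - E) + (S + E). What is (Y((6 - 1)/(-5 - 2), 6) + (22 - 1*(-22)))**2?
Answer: 9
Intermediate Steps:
Y(S, E) = -6 + E + S + E*(S - E) (Y(S, E) = -6 + (E*(S - E) + (S + E)) = -6 + (E*(S - E) + (E + S)) = -6 + (E + S + E*(S - E)) = -6 + E + S + E*(S - E))
(Y((6 - 1)/(-5 - 2), 6) + (22 - 1*(-22)))**2 = ((-6 + 6 + (6 - 1)/(-5 - 2) - 1*6**2 + 6*((6 - 1)/(-5 - 2))) + (22 - 1*(-22)))**2 = ((-6 + 6 + 5/(-7) - 1*36 + 6*(5/(-7))) + (22 + 22))**2 = ((-6 + 6 + 5*(-1/7) - 36 + 6*(5*(-1/7))) + 44)**2 = ((-6 + 6 - 5/7 - 36 + 6*(-5/7)) + 44)**2 = ((-6 + 6 - 5/7 - 36 - 30/7) + 44)**2 = (-41 + 44)**2 = 3**2 = 9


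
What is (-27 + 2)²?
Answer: 625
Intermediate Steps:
(-27 + 2)² = (-25)² = 625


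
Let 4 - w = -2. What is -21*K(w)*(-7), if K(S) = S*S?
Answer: 5292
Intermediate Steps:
w = 6 (w = 4 - 1*(-2) = 4 + 2 = 6)
K(S) = S²
-21*K(w)*(-7) = -21*6²*(-7) = -21*36*(-7) = -756*(-7) = 5292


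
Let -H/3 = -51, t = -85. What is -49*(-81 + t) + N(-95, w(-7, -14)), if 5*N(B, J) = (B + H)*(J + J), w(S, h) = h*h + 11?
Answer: 64682/5 ≈ 12936.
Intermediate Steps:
w(S, h) = 11 + h² (w(S, h) = h² + 11 = 11 + h²)
H = 153 (H = -3*(-51) = 153)
N(B, J) = 2*J*(153 + B)/5 (N(B, J) = ((B + 153)*(J + J))/5 = ((153 + B)*(2*J))/5 = (2*J*(153 + B))/5 = 2*J*(153 + B)/5)
-49*(-81 + t) + N(-95, w(-7, -14)) = -49*(-81 - 85) + 2*(11 + (-14)²)*(153 - 95)/5 = -49*(-166) + (⅖)*(11 + 196)*58 = 8134 + (⅖)*207*58 = 8134 + 24012/5 = 64682/5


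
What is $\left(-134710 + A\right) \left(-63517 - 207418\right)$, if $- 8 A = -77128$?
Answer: $33885569515$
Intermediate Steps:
$A = 9641$ ($A = \left(- \frac{1}{8}\right) \left(-77128\right) = 9641$)
$\left(-134710 + A\right) \left(-63517 - 207418\right) = \left(-134710 + 9641\right) \left(-63517 - 207418\right) = \left(-125069\right) \left(-270935\right) = 33885569515$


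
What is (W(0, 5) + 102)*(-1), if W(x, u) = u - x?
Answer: -107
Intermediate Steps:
(W(0, 5) + 102)*(-1) = ((5 - 1*0) + 102)*(-1) = ((5 + 0) + 102)*(-1) = (5 + 102)*(-1) = 107*(-1) = -107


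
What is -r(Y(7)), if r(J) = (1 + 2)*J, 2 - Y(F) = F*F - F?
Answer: 120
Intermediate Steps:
Y(F) = 2 + F - F² (Y(F) = 2 - (F*F - F) = 2 - (F² - F) = 2 + (F - F²) = 2 + F - F²)
r(J) = 3*J
-r(Y(7)) = -3*(2 + 7 - 1*7²) = -3*(2 + 7 - 1*49) = -3*(2 + 7 - 49) = -3*(-40) = -1*(-120) = 120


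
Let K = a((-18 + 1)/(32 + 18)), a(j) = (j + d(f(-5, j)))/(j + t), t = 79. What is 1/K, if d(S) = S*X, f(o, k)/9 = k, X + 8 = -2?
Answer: 3933/1513 ≈ 2.5995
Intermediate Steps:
X = -10 (X = -8 - 2 = -10)
f(o, k) = 9*k
d(S) = -10*S (d(S) = S*(-10) = -10*S)
a(j) = -89*j/(79 + j) (a(j) = (j - 90*j)/(j + 79) = (j - 90*j)/(79 + j) = (-89*j)/(79 + j) = -89*j/(79 + j))
K = 1513/3933 (K = -89*(-18 + 1)/(32 + 18)/(79 + (-18 + 1)/(32 + 18)) = -89*(-17/50)/(79 - 17/50) = -89*(-17/50)/3933/50 = -89*(-17/50)*50/3933 = 1513/3933 ≈ 0.38469)
1/K = 1/(1513/3933) = 3933/1513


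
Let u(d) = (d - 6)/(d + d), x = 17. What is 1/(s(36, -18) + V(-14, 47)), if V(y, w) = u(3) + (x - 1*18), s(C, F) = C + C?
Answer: 2/141 ≈ 0.014184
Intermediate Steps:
u(d) = (-6 + d)/(2*d) (u(d) = (-6 + d)/((2*d)) = (-6 + d)*(1/(2*d)) = (-6 + d)/(2*d))
s(C, F) = 2*C
V(y, w) = -3/2 (V(y, w) = (1/2)*(-6 + 3)/3 + (17 - 1*18) = (1/2)*(1/3)*(-3) + (17 - 18) = -1/2 - 1 = -3/2)
1/(s(36, -18) + V(-14, 47)) = 1/(2*36 - 3/2) = 1/(72 - 3/2) = 1/(141/2) = 2/141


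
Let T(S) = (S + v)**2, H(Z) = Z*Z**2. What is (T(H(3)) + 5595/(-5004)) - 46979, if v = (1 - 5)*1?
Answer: -77480465/1668 ≈ -46451.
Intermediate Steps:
v = -4 (v = -4*1 = -4)
H(Z) = Z**3
T(S) = (-4 + S)**2 (T(S) = (S - 4)**2 = (-4 + S)**2)
(T(H(3)) + 5595/(-5004)) - 46979 = ((-4 + 3**3)**2 + 5595/(-5004)) - 46979 = ((-4 + 27)**2 + 5595*(-1/5004)) - 46979 = (23**2 - 1865/1668) - 46979 = (529 - 1865/1668) - 46979 = 880507/1668 - 46979 = -77480465/1668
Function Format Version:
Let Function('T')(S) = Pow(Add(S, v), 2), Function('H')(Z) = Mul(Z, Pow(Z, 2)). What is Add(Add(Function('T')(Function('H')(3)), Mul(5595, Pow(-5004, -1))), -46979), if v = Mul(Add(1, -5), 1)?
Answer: Rational(-77480465, 1668) ≈ -46451.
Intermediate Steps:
v = -4 (v = Mul(-4, 1) = -4)
Function('H')(Z) = Pow(Z, 3)
Function('T')(S) = Pow(Add(-4, S), 2) (Function('T')(S) = Pow(Add(S, -4), 2) = Pow(Add(-4, S), 2))
Add(Add(Function('T')(Function('H')(3)), Mul(5595, Pow(-5004, -1))), -46979) = Add(Add(Pow(Add(-4, Pow(3, 3)), 2), Mul(5595, Pow(-5004, -1))), -46979) = Add(Add(Pow(Add(-4, 27), 2), Mul(5595, Rational(-1, 5004))), -46979) = Add(Add(Pow(23, 2), Rational(-1865, 1668)), -46979) = Add(Add(529, Rational(-1865, 1668)), -46979) = Add(Rational(880507, 1668), -46979) = Rational(-77480465, 1668)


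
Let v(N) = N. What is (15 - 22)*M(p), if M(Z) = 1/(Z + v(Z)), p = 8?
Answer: -7/16 ≈ -0.43750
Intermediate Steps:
M(Z) = 1/(2*Z) (M(Z) = 1/(Z + Z) = 1/(2*Z))
(15 - 22)*M(p) = (15 - 22)*((½)/8) = -7/(2*8) = -7*1/16 = -7/16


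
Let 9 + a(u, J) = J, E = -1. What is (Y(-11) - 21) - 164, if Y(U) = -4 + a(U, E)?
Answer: -199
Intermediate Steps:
a(u, J) = -9 + J
Y(U) = -14 (Y(U) = -4 + (-9 - 1) = -4 - 10 = -14)
(Y(-11) - 21) - 164 = (-14 - 21) - 164 = -35 - 164 = -199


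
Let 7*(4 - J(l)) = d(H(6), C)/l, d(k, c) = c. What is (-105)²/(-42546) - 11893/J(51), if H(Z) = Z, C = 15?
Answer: -2867578217/954246 ≈ -3005.1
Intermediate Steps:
J(l) = 4 - 15/(7*l)
(-105)²/(-42546) - 11893/J(51) = (-105)²/(-42546) - 11893/(4 - 15/7/51) = 11025*(-1/42546) - 11893/(4 - 15/7*1/51) = -525/2026 - 11893/(4 - 5/119) = -525/2026 - 11893/471/119 = -525/2026 - 11893*119/471 = -525/2026 - 1415267/471 = -2867578217/954246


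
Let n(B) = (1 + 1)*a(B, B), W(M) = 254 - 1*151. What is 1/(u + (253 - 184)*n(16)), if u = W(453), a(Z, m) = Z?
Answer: 1/2311 ≈ 0.00043271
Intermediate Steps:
W(M) = 103 (W(M) = 254 - 151 = 103)
u = 103
n(B) = 2*B (n(B) = (1 + 1)*B = 2*B)
1/(u + (253 - 184)*n(16)) = 1/(103 + (253 - 184)*(2*16)) = 1/(103 + 69*32) = 1/(103 + 2208) = 1/2311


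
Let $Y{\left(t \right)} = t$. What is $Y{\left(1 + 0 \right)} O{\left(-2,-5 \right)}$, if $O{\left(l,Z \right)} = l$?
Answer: $-2$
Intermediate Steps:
$Y{\left(1 + 0 \right)} O{\left(-2,-5 \right)} = \left(1 + 0\right) \left(-2\right) = 1 \left(-2\right) = -2$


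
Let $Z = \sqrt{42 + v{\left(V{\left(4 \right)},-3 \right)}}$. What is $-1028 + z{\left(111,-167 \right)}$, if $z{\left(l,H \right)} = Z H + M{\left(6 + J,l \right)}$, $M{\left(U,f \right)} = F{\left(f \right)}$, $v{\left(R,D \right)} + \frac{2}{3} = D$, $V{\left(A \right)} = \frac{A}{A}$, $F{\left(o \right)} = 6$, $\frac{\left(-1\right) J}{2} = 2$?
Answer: $-1022 - \frac{167 \sqrt{345}}{3} \approx -2056.0$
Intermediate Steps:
$J = -4$ ($J = \left(-2\right) 2 = -4$)
$V{\left(A \right)} = 1$
$v{\left(R,D \right)} = - \frac{2}{3} + D$
$M{\left(U,f \right)} = 6$
$Z = \frac{\sqrt{345}}{3}$ ($Z = \sqrt{42 - \frac{11}{3}} = \sqrt{\frac{115}{3}} = \frac{\sqrt{345}}{3} \approx 6.1914$)
$z{\left(l,H \right)} = 6 + \frac{H \sqrt{345}}{3}$ ($z{\left(l,H \right)} = \frac{\sqrt{345}}{3} H + 6 = \frac{H \sqrt{345}}{3} + 6 = 6 + \frac{H \sqrt{345}}{3}$)
$-1028 + z{\left(111,-167 \right)} = -1028 + \left(6 + \frac{1}{3} \left(-167\right) \sqrt{345}\right) = -1028 + \left(6 - \frac{167 \sqrt{345}}{3}\right) = -1022 - \frac{167 \sqrt{345}}{3}$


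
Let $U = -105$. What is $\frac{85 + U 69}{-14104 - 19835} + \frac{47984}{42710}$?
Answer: $\frac{967166288}{724767345} \approx 1.3344$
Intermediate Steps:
$\frac{85 + U 69}{-14104 - 19835} + \frac{47984}{42710} = \frac{85 - 7245}{-14104 - 19835} + \frac{47984}{42710} = \frac{85 - 7245}{-14104 - 19835} + 47984 \cdot \frac{1}{42710} = - \frac{7160}{-33939} + \frac{23992}{21355} = \left(-7160\right) \left(- \frac{1}{33939}\right) + \frac{23992}{21355} = \frac{7160}{33939} + \frac{23992}{21355} = \frac{967166288}{724767345}$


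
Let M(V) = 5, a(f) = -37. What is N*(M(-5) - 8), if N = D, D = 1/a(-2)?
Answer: 3/37 ≈ 0.081081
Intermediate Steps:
D = -1/37 (D = 1/(-37) = -1/37 ≈ -0.027027)
N = -1/37 ≈ -0.027027
N*(M(-5) - 8) = -(5 - 8)/37 = -1/37*(-3) = 3/37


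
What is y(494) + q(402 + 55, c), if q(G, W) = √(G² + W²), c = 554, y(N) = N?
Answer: 494 + √515765 ≈ 1212.2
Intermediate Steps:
y(494) + q(402 + 55, c) = 494 + √((402 + 55)² + 554²) = 494 + √(457² + 306916) = 494 + √(208849 + 306916) = 494 + √515765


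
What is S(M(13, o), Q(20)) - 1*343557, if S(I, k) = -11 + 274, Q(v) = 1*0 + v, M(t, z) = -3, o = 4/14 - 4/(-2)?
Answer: -343294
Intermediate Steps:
o = 16/7 (o = 4*(1/14) - 4*(-½) = 2/7 + 2 = 16/7 ≈ 2.2857)
Q(v) = v (Q(v) = 0 + v = v)
S(I, k) = 263
S(M(13, o), Q(20)) - 1*343557 = 263 - 1*343557 = 263 - 343557 = -343294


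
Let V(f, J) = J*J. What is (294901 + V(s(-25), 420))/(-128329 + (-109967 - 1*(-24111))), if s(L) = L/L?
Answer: -471301/214185 ≈ -2.2004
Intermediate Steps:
s(L) = 1
V(f, J) = J**2
(294901 + V(s(-25), 420))/(-128329 + (-109967 - 1*(-24111))) = (294901 + 420**2)/(-128329 + (-109967 - 1*(-24111))) = (294901 + 176400)/(-128329 + (-109967 + 24111)) = 471301/(-128329 - 85856) = 471301/(-214185) = 471301*(-1/214185) = -471301/214185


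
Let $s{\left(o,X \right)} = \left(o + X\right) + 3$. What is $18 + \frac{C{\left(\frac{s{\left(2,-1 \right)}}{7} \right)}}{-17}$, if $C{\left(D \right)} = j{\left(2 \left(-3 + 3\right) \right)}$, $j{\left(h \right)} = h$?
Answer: $18$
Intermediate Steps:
$s{\left(o,X \right)} = 3 + X + o$ ($s{\left(o,X \right)} = \left(X + o\right) + 3 = 3 + X + o$)
$C{\left(D \right)} = 0$ ($C{\left(D \right)} = 2 \left(-3 + 3\right) = 2 \cdot 0 = 0$)
$18 + \frac{C{\left(\frac{s{\left(2,-1 \right)}}{7} \right)}}{-17} = 18 + \frac{1}{-17} \cdot 0 = 18 - 0 = 18 + 0 = 18$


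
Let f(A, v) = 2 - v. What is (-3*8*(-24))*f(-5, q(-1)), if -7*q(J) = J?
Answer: 7488/7 ≈ 1069.7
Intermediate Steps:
q(J) = -J/7
(-3*8*(-24))*f(-5, q(-1)) = (-3*8*(-24))*(2 - (-1)*(-1)/7) = (-24*(-24))*(2 - 1*⅐) = 576*(2 - ⅐) = 576*(13/7) = 7488/7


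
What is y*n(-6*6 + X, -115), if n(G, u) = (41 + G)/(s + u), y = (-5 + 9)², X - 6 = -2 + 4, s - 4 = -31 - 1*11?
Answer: -208/153 ≈ -1.3595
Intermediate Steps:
s = -38 (s = 4 + (-31 - 1*11) = 4 + (-31 - 11) = 4 - 42 = -38)
X = 8 (X = 6 + (-2 + 4) = 6 + 2 = 8)
y = 16 (y = 4² = 16)
n(G, u) = (41 + G)/(-38 + u)
y*n(-6*6 + X, -115) = 16*((41 + (-6*6 + 8))/(-38 - 115)) = 16*((41 + (-36 + 8))/(-153)) = 16*(-(41 - 28)/153) = 16*(-1/153*13) = 16*(-13/153) = -208/153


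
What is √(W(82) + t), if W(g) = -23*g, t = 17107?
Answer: √15221 ≈ 123.37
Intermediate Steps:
√(W(82) + t) = √(-23*82 + 17107) = √(-1886 + 17107) = √15221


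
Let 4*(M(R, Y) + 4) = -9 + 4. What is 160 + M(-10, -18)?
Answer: 619/4 ≈ 154.75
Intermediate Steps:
M(R, Y) = -21/4 (M(R, Y) = -4 + (-9 + 4)/4 = -4 + (1/4)*(-5) = -4 - 5/4 = -21/4)
160 + M(-10, -18) = 160 - 21/4 = 619/4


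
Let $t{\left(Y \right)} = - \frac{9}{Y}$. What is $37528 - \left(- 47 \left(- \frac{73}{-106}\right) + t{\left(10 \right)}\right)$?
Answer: $\frac{9953736}{265} \approx 37561.0$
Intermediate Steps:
$37528 - \left(- 47 \left(- \frac{73}{-106}\right) + t{\left(10 \right)}\right) = 37528 - \left(- 47 \left(- \frac{73}{-106}\right) - \frac{9}{10}\right) = 37528 - \left(- 47 \left(\left(-73\right) \left(- \frac{1}{106}\right)\right) - \frac{9}{10}\right) = 37528 - \left(\left(-47\right) \frac{73}{106} - \frac{9}{10}\right) = 37528 - \left(- \frac{3431}{106} - \frac{9}{10}\right) = 37528 - - \frac{8816}{265} = 37528 + \frac{8816}{265} = \frac{9953736}{265}$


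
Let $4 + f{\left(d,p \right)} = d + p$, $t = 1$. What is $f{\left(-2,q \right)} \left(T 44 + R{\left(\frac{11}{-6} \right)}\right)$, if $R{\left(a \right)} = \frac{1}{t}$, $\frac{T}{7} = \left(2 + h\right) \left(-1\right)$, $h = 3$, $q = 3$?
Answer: $4617$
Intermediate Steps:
$T = -35$ ($T = 7 \left(2 + 3\right) \left(-1\right) = 7 \cdot 5 \left(-1\right) = 7 \left(-5\right) = -35$)
$R{\left(a \right)} = 1$ ($R{\left(a \right)} = 1^{-1} = 1$)
$f{\left(d,p \right)} = -4 + d + p$ ($f{\left(d,p \right)} = -4 + \left(d + p\right) = -4 + d + p$)
$f{\left(-2,q \right)} \left(T 44 + R{\left(\frac{11}{-6} \right)}\right) = \left(-4 - 2 + 3\right) \left(\left(-35\right) 44 + 1\right) = - 3 \left(-1540 + 1\right) = \left(-3\right) \left(-1539\right) = 4617$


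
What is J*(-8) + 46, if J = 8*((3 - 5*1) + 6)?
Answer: -210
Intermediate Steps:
J = 32 (J = 8*((3 - 5) + 6) = 8*(-2 + 6) = 8*4 = 32)
J*(-8) + 46 = 32*(-8) + 46 = -256 + 46 = -210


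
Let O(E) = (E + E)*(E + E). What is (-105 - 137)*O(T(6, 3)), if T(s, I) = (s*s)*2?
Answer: -5018112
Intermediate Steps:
T(s, I) = 2*s**2 (T(s, I) = s**2*2 = 2*s**2)
O(E) = 4*E**2 (O(E) = (2*E)*(2*E) = 4*E**2)
(-105 - 137)*O(T(6, 3)) = (-105 - 137)*(4*(2*6**2)**2) = -968*(2*36)**2 = -968*72**2 = -968*5184 = -242*20736 = -5018112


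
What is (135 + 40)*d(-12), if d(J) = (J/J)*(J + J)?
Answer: -4200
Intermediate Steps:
d(J) = 2*J (d(J) = 1*(2*J) = 2*J)
(135 + 40)*d(-12) = (135 + 40)*(2*(-12)) = 175*(-24) = -4200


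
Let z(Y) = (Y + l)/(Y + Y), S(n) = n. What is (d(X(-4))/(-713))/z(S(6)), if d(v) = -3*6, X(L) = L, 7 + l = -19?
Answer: -54/3565 ≈ -0.015147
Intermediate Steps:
l = -26 (l = -7 - 19 = -26)
d(v) = -18
z(Y) = (-26 + Y)/(2*Y) (z(Y) = (Y - 26)/(Y + Y) = (-26 + Y)/((2*Y)) = (-26 + Y)*(1/(2*Y)) = (-26 + Y)/(2*Y))
(d(X(-4))/(-713))/z(S(6)) = (-18/(-713))/(((1/2)*(-26 + 6)/6)) = (-18*(-1/713))/(((1/2)*(1/6)*(-20))) = 18/(713*(-5/3)) = (18/713)*(-3/5) = -54/3565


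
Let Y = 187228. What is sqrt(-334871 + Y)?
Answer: I*sqrt(147643) ≈ 384.24*I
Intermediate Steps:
sqrt(-334871 + Y) = sqrt(-334871 + 187228) = sqrt(-147643) = I*sqrt(147643)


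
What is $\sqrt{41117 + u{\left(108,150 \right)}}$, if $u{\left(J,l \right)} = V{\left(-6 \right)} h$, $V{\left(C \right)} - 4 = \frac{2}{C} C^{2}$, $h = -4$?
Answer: $\sqrt{41149} \approx 202.85$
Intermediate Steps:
$V{\left(C \right)} = 4 + 2 C$ ($V{\left(C \right)} = 4 + \frac{2}{C} C^{2} = 4 + 2 C$)
$u{\left(J,l \right)} = 32$ ($u{\left(J,l \right)} = \left(4 + 2 \left(-6\right)\right) \left(-4\right) = \left(4 - 12\right) \left(-4\right) = \left(-8\right) \left(-4\right) = 32$)
$\sqrt{41117 + u{\left(108,150 \right)}} = \sqrt{41117 + 32} = \sqrt{41149}$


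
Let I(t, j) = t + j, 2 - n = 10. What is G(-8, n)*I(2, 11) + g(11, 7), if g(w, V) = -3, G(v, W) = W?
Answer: -107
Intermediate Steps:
n = -8 (n = 2 - 1*10 = 2 - 10 = -8)
I(t, j) = j + t
G(-8, n)*I(2, 11) + g(11, 7) = -8*(11 + 2) - 3 = -8*13 - 3 = -104 - 3 = -107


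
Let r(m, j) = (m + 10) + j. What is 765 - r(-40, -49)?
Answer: 844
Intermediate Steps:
r(m, j) = 10 + j + m (r(m, j) = (10 + m) + j = 10 + j + m)
765 - r(-40, -49) = 765 - (10 - 49 - 40) = 765 - 1*(-79) = 765 + 79 = 844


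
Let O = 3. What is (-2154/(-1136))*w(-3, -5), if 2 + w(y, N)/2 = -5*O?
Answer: -18309/284 ≈ -64.468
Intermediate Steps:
w(y, N) = -34 (w(y, N) = -4 + 2*(-5*3) = -4 + 2*(-15) = -4 - 30 = -34)
(-2154/(-1136))*w(-3, -5) = -2154/(-1136)*(-34) = -2154*(-1/1136)*(-34) = (1077/568)*(-34) = -18309/284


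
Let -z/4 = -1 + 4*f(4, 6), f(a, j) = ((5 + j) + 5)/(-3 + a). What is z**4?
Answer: 4032758016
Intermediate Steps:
f(a, j) = (10 + j)/(-3 + a)
z = -252 (z = -4*(-1 + 4*((10 + 6)/(-3 + 4))) = -4*(-1 + 4*(16/1)) = -4*(-1 + 4*(1*16)) = -4*(-1 + 4*16) = -4*(-1 + 64) = -4*63 = -252)
z**4 = (-252)**4 = 4032758016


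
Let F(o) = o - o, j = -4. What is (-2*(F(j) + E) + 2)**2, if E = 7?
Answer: 144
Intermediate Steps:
F(o) = 0
(-2*(F(j) + E) + 2)**2 = (-2*(0 + 7) + 2)**2 = (-2*7 + 2)**2 = (-14 + 2)**2 = (-12)**2 = 144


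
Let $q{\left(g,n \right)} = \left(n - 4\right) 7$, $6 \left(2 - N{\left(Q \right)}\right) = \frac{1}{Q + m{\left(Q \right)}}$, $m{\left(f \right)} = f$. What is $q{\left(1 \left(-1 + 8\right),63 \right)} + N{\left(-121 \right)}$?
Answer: $\frac{602581}{1452} \approx 415.0$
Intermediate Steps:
$N{\left(Q \right)} = 2 - \frac{1}{12 Q}$ ($N{\left(Q \right)} = 2 - \frac{1}{6 \left(Q + Q\right)} = 2 - \frac{1}{6 \cdot 2 Q} = 2 - \frac{\frac{1}{2} \frac{1}{Q}}{6} = 2 - \frac{1}{12 Q}$)
$q{\left(g,n \right)} = -28 + 7 n$ ($q{\left(g,n \right)} = \left(-4 + n\right) 7 = -28 + 7 n$)
$q{\left(1 \left(-1 + 8\right),63 \right)} + N{\left(-121 \right)} = \left(-28 + 7 \cdot 63\right) + \left(2 - \frac{1}{12 \left(-121\right)}\right) = \left(-28 + 441\right) + \left(2 - - \frac{1}{1452}\right) = 413 + \left(2 + \frac{1}{1452}\right) = 413 + \frac{2905}{1452} = \frac{602581}{1452}$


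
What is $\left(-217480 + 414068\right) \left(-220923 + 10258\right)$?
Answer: $-41414211020$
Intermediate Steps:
$\left(-217480 + 414068\right) \left(-220923 + 10258\right) = 196588 \left(-210665\right) = -41414211020$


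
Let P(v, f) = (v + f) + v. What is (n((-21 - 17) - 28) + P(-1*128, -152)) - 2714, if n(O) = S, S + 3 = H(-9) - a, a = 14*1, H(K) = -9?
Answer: -3148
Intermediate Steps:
a = 14
S = -26 (S = -3 + (-9 - 1*14) = -3 + (-9 - 14) = -3 - 23 = -26)
P(v, f) = f + 2*v (P(v, f) = (f + v) + v = f + 2*v)
n(O) = -26
(n((-21 - 17) - 28) + P(-1*128, -152)) - 2714 = (-26 + (-152 + 2*(-1*128))) - 2714 = (-26 + (-152 + 2*(-128))) - 2714 = (-26 + (-152 - 256)) - 2714 = (-26 - 408) - 2714 = -434 - 2714 = -3148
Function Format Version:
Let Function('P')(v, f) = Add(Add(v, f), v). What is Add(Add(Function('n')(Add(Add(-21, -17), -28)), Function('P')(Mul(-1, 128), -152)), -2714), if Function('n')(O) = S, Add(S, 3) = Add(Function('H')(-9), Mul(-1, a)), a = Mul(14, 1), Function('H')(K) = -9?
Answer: -3148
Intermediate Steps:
a = 14
S = -26 (S = Add(-3, Add(-9, Mul(-1, 14))) = Add(-3, Add(-9, -14)) = Add(-3, -23) = -26)
Function('P')(v, f) = Add(f, Mul(2, v)) (Function('P')(v, f) = Add(Add(f, v), v) = Add(f, Mul(2, v)))
Function('n')(O) = -26
Add(Add(Function('n')(Add(Add(-21, -17), -28)), Function('P')(Mul(-1, 128), -152)), -2714) = Add(Add(-26, Add(-152, Mul(2, Mul(-1, 128)))), -2714) = Add(Add(-26, Add(-152, Mul(2, -128))), -2714) = Add(Add(-26, Add(-152, -256)), -2714) = Add(Add(-26, -408), -2714) = Add(-434, -2714) = -3148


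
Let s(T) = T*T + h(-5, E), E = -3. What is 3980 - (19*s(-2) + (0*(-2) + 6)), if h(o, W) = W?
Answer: 3955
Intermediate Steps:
s(T) = -3 + T**2 (s(T) = T*T - 3 = T**2 - 3 = -3 + T**2)
3980 - (19*s(-2) + (0*(-2) + 6)) = 3980 - (19*(-3 + (-2)**2) + (0*(-2) + 6)) = 3980 - (19*(-3 + 4) + (0 + 6)) = 3980 - (19*1 + 6) = 3980 - (19 + 6) = 3980 - 1*25 = 3980 - 25 = 3955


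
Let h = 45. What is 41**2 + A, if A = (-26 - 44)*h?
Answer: -1469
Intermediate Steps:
A = -3150 (A = (-26 - 44)*45 = -70*45 = -3150)
41**2 + A = 41**2 - 3150 = 1681 - 3150 = -1469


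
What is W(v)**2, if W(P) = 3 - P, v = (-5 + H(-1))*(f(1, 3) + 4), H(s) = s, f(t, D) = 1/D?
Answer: 841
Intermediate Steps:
f(t, D) = 1/D
v = -26 (v = (-5 - 1)*(1/3 + 4) = -6*(1/3 + 4) = -6*13/3 = -26)
W(v)**2 = (3 - 1*(-26))**2 = (3 + 26)**2 = 29**2 = 841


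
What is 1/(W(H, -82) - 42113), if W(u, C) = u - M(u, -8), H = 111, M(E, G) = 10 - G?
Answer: -1/42020 ≈ -2.3798e-5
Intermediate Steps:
W(u, C) = -18 + u (W(u, C) = u - (10 - 1*(-8)) = u - (10 + 8) = u - 1*18 = u - 18 = -18 + u)
1/(W(H, -82) - 42113) = 1/((-18 + 111) - 42113) = 1/(93 - 42113) = 1/(-42020) = -1/42020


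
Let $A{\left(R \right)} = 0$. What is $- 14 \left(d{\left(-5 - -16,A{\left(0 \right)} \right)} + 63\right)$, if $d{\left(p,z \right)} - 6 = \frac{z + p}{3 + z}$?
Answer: $- \frac{3052}{3} \approx -1017.3$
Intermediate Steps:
$d{\left(p,z \right)} = 6 + \frac{p + z}{3 + z}$ ($d{\left(p,z \right)} = 6 + \frac{z + p}{3 + z} = 6 + \frac{p + z}{3 + z}$)
$- 14 \left(d{\left(-5 - -16,A{\left(0 \right)} \right)} + 63\right) = - 14 \left(\frac{18 - -11 + 7 \cdot 0}{3 + 0} + 63\right) = - 14 \left(\frac{18 + \left(-5 + 16\right) + 0}{3} + 63\right) = - 14 \left(\frac{18 + 11 + 0}{3} + 63\right) = - 14 \left(\frac{1}{3} \cdot 29 + 63\right) = - 14 \left(\frac{29}{3} + 63\right) = \left(-14\right) \frac{218}{3} = - \frac{3052}{3}$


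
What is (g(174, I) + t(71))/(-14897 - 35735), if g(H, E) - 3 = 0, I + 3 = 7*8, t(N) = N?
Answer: -37/25316 ≈ -0.0014615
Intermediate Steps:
I = 53 (I = -3 + 7*8 = -3 + 56 = 53)
g(H, E) = 3 (g(H, E) = 3 + 0 = 3)
(g(174, I) + t(71))/(-14897 - 35735) = (3 + 71)/(-14897 - 35735) = 74/(-50632) = 74*(-1/50632) = -37/25316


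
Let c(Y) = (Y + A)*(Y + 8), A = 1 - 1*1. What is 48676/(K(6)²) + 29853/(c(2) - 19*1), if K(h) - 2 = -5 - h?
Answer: 2466769/81 ≈ 30454.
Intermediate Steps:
A = 0 (A = 1 - 1 = 0)
c(Y) = Y*(8 + Y) (c(Y) = (Y + 0)*(Y + 8) = Y*(8 + Y))
K(h) = -3 - h (K(h) = 2 + (-5 - h) = -3 - h)
48676/(K(6)²) + 29853/(c(2) - 19*1) = 48676/((-3 - 1*6)²) + 29853/(2*(8 + 2) - 19*1) = 48676/((-3 - 6)²) + 29853/(2*10 - 19) = 48676/((-9)²) + 29853/(20 - 19) = 48676/81 + 29853/1 = 48676*(1/81) + 29853*1 = 48676/81 + 29853 = 2466769/81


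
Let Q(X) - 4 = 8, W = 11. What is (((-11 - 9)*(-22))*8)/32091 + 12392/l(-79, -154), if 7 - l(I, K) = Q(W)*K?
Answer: 404201272/59528805 ≈ 6.7900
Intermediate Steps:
Q(X) = 12 (Q(X) = 4 + 8 = 12)
l(I, K) = 7 - 12*K
(((-11 - 9)*(-22))*8)/32091 + 12392/l(-79, -154) = (((-11 - 9)*(-22))*8)/32091 + 12392/(7 - 12*(-154)) = (-20*(-22)*8)*(1/32091) + 12392/(7 + 1848) = (440*8)*(1/32091) + 12392/1855 = 3520*(1/32091) + 12392*(1/1855) = 3520/32091 + 12392/1855 = 404201272/59528805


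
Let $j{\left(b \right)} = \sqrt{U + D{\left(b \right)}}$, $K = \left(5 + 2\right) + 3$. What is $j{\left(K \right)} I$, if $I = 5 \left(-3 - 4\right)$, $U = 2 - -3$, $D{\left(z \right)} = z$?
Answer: $- 35 \sqrt{15} \approx -135.55$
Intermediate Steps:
$U = 5$ ($U = 2 + 3 = 5$)
$K = 10$ ($K = 7 + 3 = 10$)
$j{\left(b \right)} = \sqrt{5 + b}$
$I = -35$ ($I = 5 \left(-7\right) = -35$)
$j{\left(K \right)} I = \sqrt{5 + 10} \left(-35\right) = \sqrt{15} \left(-35\right) = - 35 \sqrt{15}$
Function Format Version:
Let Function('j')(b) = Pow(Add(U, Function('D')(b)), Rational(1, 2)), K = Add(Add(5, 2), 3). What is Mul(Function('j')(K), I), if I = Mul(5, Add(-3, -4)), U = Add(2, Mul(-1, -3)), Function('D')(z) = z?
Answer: Mul(-35, Pow(15, Rational(1, 2))) ≈ -135.55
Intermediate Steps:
U = 5 (U = Add(2, 3) = 5)
K = 10 (K = Add(7, 3) = 10)
Function('j')(b) = Pow(Add(5, b), Rational(1, 2))
I = -35 (I = Mul(5, -7) = -35)
Mul(Function('j')(K), I) = Mul(Pow(Add(5, 10), Rational(1, 2)), -35) = Mul(Pow(15, Rational(1, 2)), -35) = Mul(-35, Pow(15, Rational(1, 2)))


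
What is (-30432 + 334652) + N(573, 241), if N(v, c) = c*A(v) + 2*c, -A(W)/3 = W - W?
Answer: 304702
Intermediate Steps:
A(W) = 0 (A(W) = -3*(W - W) = -3*0 = 0)
N(v, c) = 2*c (N(v, c) = c*0 + 2*c = 0 + 2*c = 2*c)
(-30432 + 334652) + N(573, 241) = (-30432 + 334652) + 2*241 = 304220 + 482 = 304702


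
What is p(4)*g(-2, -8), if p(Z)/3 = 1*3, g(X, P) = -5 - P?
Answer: 27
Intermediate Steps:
p(Z) = 9 (p(Z) = 3*(1*3) = 3*3 = 9)
p(4)*g(-2, -8) = 9*(-5 - 1*(-8)) = 9*(-5 + 8) = 9*3 = 27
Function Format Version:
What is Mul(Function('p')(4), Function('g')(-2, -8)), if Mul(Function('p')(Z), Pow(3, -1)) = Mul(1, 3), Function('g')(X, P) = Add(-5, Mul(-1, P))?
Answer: 27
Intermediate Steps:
Function('p')(Z) = 9 (Function('p')(Z) = Mul(3, Mul(1, 3)) = Mul(3, 3) = 9)
Mul(Function('p')(4), Function('g')(-2, -8)) = Mul(9, Add(-5, Mul(-1, -8))) = Mul(9, Add(-5, 8)) = Mul(9, 3) = 27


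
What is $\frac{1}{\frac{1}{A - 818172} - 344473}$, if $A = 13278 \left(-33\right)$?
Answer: $- \frac{1256346}{432777275659} \approx -2.903 \cdot 10^{-6}$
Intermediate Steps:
$A = -438174$
$\frac{1}{\frac{1}{A - 818172} - 344473} = \frac{1}{\frac{1}{-438174 - 818172} - 344473} = \frac{1}{\frac{1}{-1256346} - 344473} = \frac{1}{- \frac{1}{1256346} - 344473} = \frac{1}{- \frac{432777275659}{1256346}} = - \frac{1256346}{432777275659}$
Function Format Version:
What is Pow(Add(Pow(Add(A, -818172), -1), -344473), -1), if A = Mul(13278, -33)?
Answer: Rational(-1256346, 432777275659) ≈ -2.9030e-6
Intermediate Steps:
A = -438174
Pow(Add(Pow(Add(A, -818172), -1), -344473), -1) = Pow(Add(Pow(Add(-438174, -818172), -1), -344473), -1) = Pow(Add(Pow(-1256346, -1), -344473), -1) = Pow(Add(Rational(-1, 1256346), -344473), -1) = Pow(Rational(-432777275659, 1256346), -1) = Rational(-1256346, 432777275659)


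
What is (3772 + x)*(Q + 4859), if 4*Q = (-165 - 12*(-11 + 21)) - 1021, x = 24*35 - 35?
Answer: 41490505/2 ≈ 2.0745e+7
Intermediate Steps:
x = 805 (x = 840 - 35 = 805)
Q = -653/2 (Q = ((-165 - 12*(-11 + 21)) - 1021)/4 = ((-165 - 12*10) - 1021)/4 = ((-165 - 120) - 1021)/4 = (-285 - 1021)/4 = (¼)*(-1306) = -653/2 ≈ -326.50)
(3772 + x)*(Q + 4859) = (3772 + 805)*(-653/2 + 4859) = 4577*(9065/2) = 41490505/2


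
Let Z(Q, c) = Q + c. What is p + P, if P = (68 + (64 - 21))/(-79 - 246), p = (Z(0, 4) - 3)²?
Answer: 214/325 ≈ 0.65846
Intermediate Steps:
p = 1 (p = ((0 + 4) - 3)² = (4 - 3)² = 1² = 1)
P = -111/325 (P = (68 + 43)/(-325) = 111*(-1/325) = -111/325 ≈ -0.34154)
p + P = 1 - 111/325 = 214/325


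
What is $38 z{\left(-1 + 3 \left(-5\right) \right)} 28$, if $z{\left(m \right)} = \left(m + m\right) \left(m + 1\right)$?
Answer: $510720$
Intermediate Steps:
$z{\left(m \right)} = 2 m \left(1 + m\right)$
$38 z{\left(-1 + 3 \left(-5\right) \right)} 28 = 38 \cdot 2 \left(-1 + 3 \left(-5\right)\right) \left(1 + \left(-1 + 3 \left(-5\right)\right)\right) 28 = 38 \cdot 2 \left(-1 - 15\right) \left(1 - 16\right) 28 = 38 \cdot 2 \left(-16\right) \left(1 - 16\right) 28 = 38 \cdot 2 \left(-16\right) \left(-15\right) 28 = 38 \cdot 480 \cdot 28 = 18240 \cdot 28 = 510720$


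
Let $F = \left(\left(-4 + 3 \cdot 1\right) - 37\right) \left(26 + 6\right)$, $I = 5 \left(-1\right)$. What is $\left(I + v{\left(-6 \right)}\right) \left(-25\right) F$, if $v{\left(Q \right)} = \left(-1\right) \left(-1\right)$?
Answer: $-121600$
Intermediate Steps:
$v{\left(Q \right)} = 1$
$I = -5$
$F = -1216$ ($F = \left(\left(-4 + 3\right) - 37\right) 32 = \left(-1 - 37\right) 32 = \left(-38\right) 32 = -1216$)
$\left(I + v{\left(-6 \right)}\right) \left(-25\right) F = \left(-5 + 1\right) \left(-25\right) \left(-1216\right) = \left(-4\right) \left(-25\right) \left(-1216\right) = 100 \left(-1216\right) = -121600$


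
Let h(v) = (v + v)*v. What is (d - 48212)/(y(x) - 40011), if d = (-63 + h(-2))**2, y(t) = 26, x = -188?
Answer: 45187/39985 ≈ 1.1301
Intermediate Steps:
h(v) = 2*v**2 (h(v) = (2*v)*v = 2*v**2)
d = 3025 (d = (-63 + 2*(-2)**2)**2 = (-63 + 2*4)**2 = (-63 + 8)**2 = (-55)**2 = 3025)
(d - 48212)/(y(x) - 40011) = (3025 - 48212)/(26 - 40011) = -45187/(-39985) = -45187*(-1/39985) = 45187/39985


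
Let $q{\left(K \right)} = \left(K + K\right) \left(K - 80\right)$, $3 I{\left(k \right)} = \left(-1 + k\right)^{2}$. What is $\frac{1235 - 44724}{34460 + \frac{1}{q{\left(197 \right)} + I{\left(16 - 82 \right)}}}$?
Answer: $- \frac{6209489887}{4920302183} \approx -1.262$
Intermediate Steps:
$I{\left(k \right)} = \frac{\left(-1 + k\right)^{2}}{3}$
$q{\left(K \right)} = 2 K \left(-80 + K\right)$
$\frac{1235 - 44724}{34460 + \frac{1}{q{\left(197 \right)} + I{\left(16 - 82 \right)}}} = \frac{1235 - 44724}{34460 + \frac{1}{2 \cdot 197 \left(-80 + 197\right) + \frac{\left(-1 + \left(16 - 82\right)\right)^{2}}{3}}} = - \frac{43489}{34460 + \frac{1}{2 \cdot 197 \cdot 117 + \frac{\left(-1 + \left(16 - 82\right)\right)^{2}}{3}}} = - \frac{43489}{34460 + \frac{1}{46098 + \frac{\left(-1 - 66\right)^{2}}{3}}} = - \frac{43489}{34460 + \frac{1}{46098 + \frac{\left(-67\right)^{2}}{3}}} = - \frac{43489}{34460 + \frac{1}{46098 + \frac{1}{3} \cdot 4489}} = - \frac{43489}{34460 + \frac{1}{46098 + \frac{4489}{3}}} = - \frac{43489}{34460 + \frac{1}{\frac{142783}{3}}} = - \frac{43489}{34460 + \frac{3}{142783}} = - \frac{43489}{\frac{4920302183}{142783}} = \left(-43489\right) \frac{142783}{4920302183} = - \frac{6209489887}{4920302183}$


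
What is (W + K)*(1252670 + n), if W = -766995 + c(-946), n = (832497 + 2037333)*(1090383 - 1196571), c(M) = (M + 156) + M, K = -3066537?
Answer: 1168760549732389160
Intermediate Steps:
c(M) = 156 + 2*M (c(M) = (156 + M) + M = 156 + 2*M)
n = -304741508040 (n = 2869830*(-106188) = -304741508040)
W = -768731 (W = -766995 + (156 + 2*(-946)) = -766995 + (156 - 1892) = -766995 - 1736 = -768731)
(W + K)*(1252670 + n) = (-768731 - 3066537)*(1252670 - 304741508040) = -3835268*(-304740255370) = 1168760549732389160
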